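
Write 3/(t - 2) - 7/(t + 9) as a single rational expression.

Common denominator (t - 2)(t + 9). Numerator: 3(t + 9) - 7(t - 2) = (3t + 27) - (7t - 14) = -4t + 41
Result: (-4t + 41)/[(t - 2)(t + 9)]


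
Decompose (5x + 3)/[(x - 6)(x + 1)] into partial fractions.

At x=6: α = (5·6 + 3)/(6 + 1) = 33/7. At x=-1: β = (5·(-1) + 3)/(-1 - 6) = 2/7
Result: (33/7)/(x - 6) + (2/7)/(x + 1)


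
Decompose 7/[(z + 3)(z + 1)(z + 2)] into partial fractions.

Using cover-up method: α = 7/2, β = 7/2, γ = -7
Result: (7/2)/(z + 3) + (7/2)/(z + 1) - 7/(z + 2)


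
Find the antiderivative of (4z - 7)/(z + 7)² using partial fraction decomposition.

Decompose: P = 4, Q = 4·(-7) - 7 = -35, so (4z - 7)/(z + 7)² = 4/(z + 7) - 35/(z + 7)². Integrate: ∫ P/(z + 7) dz = 4 ln|(z + 7)|; ∫ Q/(z + 7)² dz = 35/(z + 7). Sum: 4 ln|(z + 7)| + 35/(z + 7) + C


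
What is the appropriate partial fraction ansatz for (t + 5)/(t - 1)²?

Repeated linear factor: A/(t - 1) + B/(t - 1)²


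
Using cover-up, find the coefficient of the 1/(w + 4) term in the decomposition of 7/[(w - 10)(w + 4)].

Cover (w + 4), set w=-4: 7/((w - 10) at w=-4) = 7/(-14) = -1/2


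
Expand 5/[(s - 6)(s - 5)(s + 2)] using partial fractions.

Using cover-up method: P = 5/8, Q = -5/7, R = 5/56
Result: (5/8)/(s - 6) - (5/7)/(s - 5) + (5/56)/(s + 2)


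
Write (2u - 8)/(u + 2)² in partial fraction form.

(2u - 8) = P(u + 2) + Q. At u = -2: Q = 2·(-2) - 8 = -12. Coeff of u: P = 2
Result: 2/(u + 2) - 12/(u + 2)²


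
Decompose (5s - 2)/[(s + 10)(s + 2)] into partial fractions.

At s=-10: α = (5·(-10) - 2)/(-10 + 2) = 13/2. At s=-2: β = (5·(-2) - 2)/(-2 + 10) = -3/2
Result: (13/2)/(s + 10) - (3/2)/(s + 2)


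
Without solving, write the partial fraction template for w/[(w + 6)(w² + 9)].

Linear + irreducible quadratic: A/(w + 6) + (Bw + C)/(w² + 9)


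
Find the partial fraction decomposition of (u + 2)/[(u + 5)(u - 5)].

At u=-5: α = (1·(-5) + 2)/(-5 - 5) = 3/10. At u=5: β = (1·5 + 2)/(5 + 5) = 7/10
Result: (3/10)/(u + 5) + (7/10)/(u - 5)


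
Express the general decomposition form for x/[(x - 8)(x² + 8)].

Linear + irreducible quadratic: α/(x - 8) + (βx + γ)/(x² + 8)


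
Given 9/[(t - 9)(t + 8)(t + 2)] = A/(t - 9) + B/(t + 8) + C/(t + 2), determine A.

Cover-up at t = 9: A = 9/[(9 + 8)(9 + 2)] = 9/[(17)(11)] = 9/187


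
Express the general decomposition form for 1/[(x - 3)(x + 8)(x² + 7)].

Two linear + quadratic: α/(x - 3) + β/(x + 8) + (γx + δ)/(x² + 7)


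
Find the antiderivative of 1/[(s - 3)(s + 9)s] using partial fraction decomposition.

Cover-up: A = 1/36, B = 1/108, C = -1/27. Decomposition: (1/36)/(s - 3) + (1/108)/(s + 9) - (1/27)/s. Integrate each term: (1/36) ln|(s - 3)| + (1/108) ln|(s + 9)| - (1/27) ln|s| + C


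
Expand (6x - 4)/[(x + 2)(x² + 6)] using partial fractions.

At x=-2: α = (6·(-2) - 4)/((-2)² + 6) = -8/5. β = -α = 8/5, γ = 6 - (-2)·α = 14/5
Result: (-8/5)/(x + 2) + ((8/5)x + 14/5)/(x² + 6)


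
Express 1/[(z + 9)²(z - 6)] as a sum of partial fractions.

Cover-up at z=6: γ = 1/(6 + 9)² = 1/225. Cover-up at z=-9: β = 1/(-9 - 6) = -1/15. Comparing z² coeff: α = -γ = -1/225
Result: (-1/225)/(z + 9) - (1/15)/(z + 9)² + (1/225)/(z - 6)


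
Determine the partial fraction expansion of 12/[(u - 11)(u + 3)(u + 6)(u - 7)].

Using Heaviside cover-up: (3/238)/(u - 11) + (1/35)/(u + 3) - (4/221)/(u + 6) - (3/130)/(u - 7)


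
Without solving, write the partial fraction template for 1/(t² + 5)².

Repeated quadratic factor: (αt + β)/(t² + 5) + (γt + δ)/(t² + 5)²


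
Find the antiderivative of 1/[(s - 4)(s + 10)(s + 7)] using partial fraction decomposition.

Cover-up: P = 1/154, Q = 1/42, R = -1/33. Decomposition: (1/154)/(s - 4) + (1/42)/(s + 10) - (1/33)/(s + 7). Integrate each term: (1/154) ln|(s - 4)| + (1/42) ln|(s + 10)| - (1/33) ln|(s + 7)| + C


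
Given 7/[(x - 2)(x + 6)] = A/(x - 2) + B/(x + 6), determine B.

Cover-up at x = -6: B = 7/(-6 - 2) = -7/8


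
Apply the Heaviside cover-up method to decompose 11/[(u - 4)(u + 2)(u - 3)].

Cover (u - 4), u=4: P = 11/[(4 + 2)(4 - 3)] = 11/6. Cover (u + 2), u=-2: Q = 11/[(-2 - 4)(-2 - 3)] = 11/30. Cover (u - 3), u=3: R = 11/[(3 - 4)(3 + 2)] = -11/5.
Result: (11/6)/(u - 4) + (11/30)/(u + 2) - (11/5)/(u - 3)


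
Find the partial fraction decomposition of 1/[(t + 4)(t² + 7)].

Cover-up at t = -4: A = 1/((-4)² + 7) = 1/23. Then B = -A = -1/23, C = -A·(0 - 4) = 4/23
Result: (1/23)/(t + 4) - ((1/23)t - 4/23)/(t² + 7)


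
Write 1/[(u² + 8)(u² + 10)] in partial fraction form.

Coefficient matching gives A = C = 0, B = 1/(10-8) = 1/2, D = -B = -1/2
Result: (1/2)/(u² + 8) - (1/2)/(u² + 10)


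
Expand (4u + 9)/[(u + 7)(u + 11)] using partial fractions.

At u=-7: α = (4·(-7) + 9)/(-7 + 11) = -19/4. At u=-11: β = (4·(-11) + 9)/(-11 + 7) = 35/4
Result: (-19/4)/(u + 7) + (35/4)/(u + 11)


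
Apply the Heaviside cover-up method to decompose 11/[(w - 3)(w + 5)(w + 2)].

Cover (w - 3), w=3: A = 11/[(3 + 5)(3 + 2)] = 11/40. Cover (w + 5), w=-5: B = 11/[(-5 - 3)(-5 + 2)] = 11/24. Cover (w + 2), w=-2: C = 11/[(-2 - 3)(-2 + 5)] = -11/15.
Result: (11/40)/(w - 3) + (11/24)/(w + 5) - (11/15)/(w + 2)


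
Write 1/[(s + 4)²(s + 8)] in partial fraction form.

Cover-up at s=-8: R = 1/(-8 + 4)² = 1/16. Cover-up at s=-4: Q = 1/(-4 + 8) = 1/4. Comparing s² coeff: P = -R = -1/16
Result: (-1/16)/(s + 4) + (1/4)/(s + 4)² + (1/16)/(s + 8)


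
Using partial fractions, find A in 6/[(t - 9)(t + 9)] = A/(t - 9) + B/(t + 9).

Cover-up at t = 9: A = 6/(9 + 9) = 6/18 = 1/3


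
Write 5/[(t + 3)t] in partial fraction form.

5/(t + 3)t = A/(t + 3) + B/t. A = 5/(-3 - 0) = -5/3, B = 5/(0 + 3) = 5/3
Result: (-5/3)/(t + 3) + (5/3)/t


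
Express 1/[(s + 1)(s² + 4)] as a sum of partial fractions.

Cover-up at s = -1: A = 1/((-1)² + 4) = 1/5. Then B = -A = -1/5, C = -A·(0 - 1) = 1/5
Result: (1/5)/(s + 1) - ((1/5)s - 1/5)/(s² + 4)


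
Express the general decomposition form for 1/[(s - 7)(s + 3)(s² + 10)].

Two linear + quadratic: α/(s - 7) + β/(s + 3) + (γs + δ)/(s² + 10)


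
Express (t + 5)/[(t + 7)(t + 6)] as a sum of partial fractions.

At t=-7: α = (1·(-7) + 5)/(-7 + 6) = 2. At t=-6: β = (1·(-6) + 5)/(-6 + 7) = -1
Result: 2/(t + 7) - 1/(t + 6)


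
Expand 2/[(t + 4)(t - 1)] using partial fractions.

2/(t + 4)(t - 1) = A/(t + 4) + B/(t - 1). A = 2/(-4 - 1) = -2/5, B = 2/(1 + 4) = 2/5
Result: (-2/5)/(t + 4) + (2/5)/(t - 1)


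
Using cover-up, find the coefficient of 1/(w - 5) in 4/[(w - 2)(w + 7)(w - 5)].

Cover (w - 5), set w=5: 4/[(5 - 2)(5 + 7)] = 1/9


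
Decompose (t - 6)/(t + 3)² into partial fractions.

(t - 6) = A(t + 3) + B. At t = -3: B = 1·(-3) - 6 = -9. Coeff of t: A = 1
Result: 1/(t + 3) - 9/(t + 3)²


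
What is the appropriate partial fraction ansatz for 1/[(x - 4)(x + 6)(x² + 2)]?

Two linear + quadratic: α/(x - 4) + β/(x + 6) + (γx + δ)/(x² + 2)


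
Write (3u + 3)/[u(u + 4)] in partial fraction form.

At u=0: P = (3·0 + 3)/(0 + 4) = 3/4. At u=-4: Q = (3·(-4) + 3)/(-4 - 0) = 9/4
Result: (3/4)/u + (9/4)/(u + 4)


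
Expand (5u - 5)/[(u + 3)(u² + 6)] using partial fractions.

At u=-3: A = (5·(-3) - 5)/((-3)² + 6) = -4/3. B = -A = 4/3, C = 5 - (-3)·A = 1
Result: (-4/3)/(u + 3) + ((4/3)u + 1)/(u² + 6)


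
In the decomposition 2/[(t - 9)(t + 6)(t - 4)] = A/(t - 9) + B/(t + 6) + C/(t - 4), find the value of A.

Cover-up at t = 9: A = 2/[(9 + 6)(9 - 4)] = 2/[(15)(5)] = 2/75


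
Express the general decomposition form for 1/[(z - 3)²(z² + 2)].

Repeated linear + quadratic: α/(z - 3) + β/(z - 3)² + (γz + δ)/(z² + 2)


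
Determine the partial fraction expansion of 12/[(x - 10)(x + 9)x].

Using cover-up method: P = 6/95, Q = 4/57, R = -2/15
Result: (6/95)/(x - 10) + (4/57)/(x + 9) - (2/15)/x


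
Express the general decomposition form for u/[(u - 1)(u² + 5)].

Linear + irreducible quadratic: A/(u - 1) + (Bu + C)/(u² + 5)


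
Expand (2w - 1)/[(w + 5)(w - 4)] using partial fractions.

At w=-5: α = (2·(-5) - 1)/(-5 - 4) = 11/9. At w=4: β = (2·4 - 1)/(4 + 5) = 7/9
Result: (11/9)/(w + 5) + (7/9)/(w - 4)


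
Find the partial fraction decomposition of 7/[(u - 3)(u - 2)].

7/(u - 3)(u - 2) = P/(u - 3) + Q/(u - 2). P = 7/(3 - 2) = 7, Q = 7/(2 - 3) = -7
Result: 7/(u - 3) - 7/(u - 2)


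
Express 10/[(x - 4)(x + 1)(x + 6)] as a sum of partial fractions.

Using cover-up method: α = 1/5, β = -2/5, γ = 1/5
Result: (1/5)/(x - 4) - (2/5)/(x + 1) + (1/5)/(x + 6)


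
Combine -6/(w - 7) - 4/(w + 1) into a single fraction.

Common denominator (w - 7)(w + 1). Numerator: -6(w + 1) - 4(w - 7) = (-6w - 6) - (4w - 28) = -10w + 22
Result: (-10w + 22)/[(w - 7)(w + 1)]


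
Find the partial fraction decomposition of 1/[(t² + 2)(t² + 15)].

Coefficient matching gives P = R = 0, Q = 1/(15-2) = 1/13, S = -Q = -1/13
Result: (1/13)/(t² + 2) - (1/13)/(t² + 15)


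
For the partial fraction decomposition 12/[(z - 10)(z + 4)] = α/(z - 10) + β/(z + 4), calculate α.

Cover-up at z = 10: α = 12/(10 + 4) = 12/14 = 6/7


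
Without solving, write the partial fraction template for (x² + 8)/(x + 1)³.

Repeated linear factor (power 3): P/(x + 1) + Q/(x + 1)² + R/(x + 1)³


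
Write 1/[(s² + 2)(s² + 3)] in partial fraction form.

Coefficient matching gives P = R = 0, Q = 1/(3-2) = 1, S = -Q = -1
Result: 1/(s² + 2) - 1/(s² + 3)


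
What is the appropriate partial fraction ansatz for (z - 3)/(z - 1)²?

Repeated linear factor: P/(z - 1) + Q/(z - 1)²


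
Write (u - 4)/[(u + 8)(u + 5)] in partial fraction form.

At u=-8: A = (1·(-8) - 4)/(-8 + 5) = 4. At u=-5: B = (1·(-5) - 4)/(-5 + 8) = -3
Result: 4/(u + 8) - 3/(u + 5)


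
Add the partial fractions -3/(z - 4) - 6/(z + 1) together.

Common denominator (z - 4)(z + 1). Numerator: -3(z + 1) - 6(z - 4) = (-3z - 3) - (6z - 24) = -9z + 21
Result: (-9z + 21)/[(z - 4)(z + 1)]


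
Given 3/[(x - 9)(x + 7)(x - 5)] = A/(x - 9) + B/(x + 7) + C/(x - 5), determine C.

Cover-up at x = 5: C = 3/[(5 - 9)(5 + 7)] = 3/[(-4)(12)] = -3/48 = -1/16


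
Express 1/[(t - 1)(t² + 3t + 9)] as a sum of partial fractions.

Cover-up at t = 1: A = 1/(1² + 3·1 + 9) = 1/13. Then B = -A = -1/13, C = -A·(3 + 1) = -4/13
Result: (1/13)/(t - 1) - ((1/13)t + 4/13)/(t² + 3t + 9)


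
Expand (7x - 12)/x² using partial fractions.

(7x - 12) = Px + Q. At x = 0: Q = 7·0 - 12 = -12. Coeff of x: P = 7
Result: 7/x - 12/x²


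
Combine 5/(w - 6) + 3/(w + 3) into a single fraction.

Common denominator (w - 6)(w + 3). Numerator: 5(w + 3) + 3(w - 6) = (5w + 15) + (3w - 18) = 8w - 3
Result: (8w - 3)/[(w - 6)(w + 3)]


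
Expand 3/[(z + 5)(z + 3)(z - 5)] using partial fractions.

Using cover-up method: A = 3/20, B = -3/16, C = 3/80
Result: (3/20)/(z + 5) - (3/16)/(z + 3) + (3/80)/(z - 5)


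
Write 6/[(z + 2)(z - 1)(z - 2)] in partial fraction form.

Using cover-up method: P = 1/2, Q = -2, R = 3/2
Result: (1/2)/(z + 2) - 2/(z - 1) + (3/2)/(z - 2)


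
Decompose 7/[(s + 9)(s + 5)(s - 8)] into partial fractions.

Using cover-up method: α = 7/68, β = -7/52, γ = 7/221
Result: (7/68)/(s + 9) - (7/52)/(s + 5) + (7/221)/(s - 8)


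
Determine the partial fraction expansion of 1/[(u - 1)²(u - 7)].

Cover-up at u=7: C = 1/(7 - 1)² = 1/36. Cover-up at u=1: B = 1/(1 - 7) = -1/6. Comparing u² coeff: A = -C = -1/36
Result: (-1/36)/(u - 1) - (1/6)/(u - 1)² + (1/36)/(u - 7)


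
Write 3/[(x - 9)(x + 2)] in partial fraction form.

3/(x - 9)(x + 2) = P/(x - 9) + Q/(x + 2). P = 3/(9 + 2) = 3/11, Q = 3/(-2 - 9) = -3/11
Result: (3/11)/(x - 9) - (3/11)/(x + 2)


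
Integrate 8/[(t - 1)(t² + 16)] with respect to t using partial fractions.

Cover-up at t=1: P = 8/(1²+16) = 8/17. Coeff matching: Q = -8/17, R = -8/17. Decomposition: (8/17)/(t - 1) - ((8/17)t + 8/17)/(t² + 16). Integrate: linear → ln, quadratic → (1/2)ln + arctan: (8/17) ln|(t - 1)| - (4/17) ln(t² + 16) - (2/17) arctan(t/4) + C


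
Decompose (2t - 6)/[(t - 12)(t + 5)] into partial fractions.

At t=12: A = (2·12 - 6)/(12 + 5) = 18/17. At t=-5: B = (2·(-5) - 6)/(-5 - 12) = 16/17
Result: (18/17)/(t - 12) + (16/17)/(t + 5)


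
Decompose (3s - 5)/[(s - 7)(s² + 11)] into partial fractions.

At s=7: A = (3·7 - 5)/(7² + 11) = 4/15. B = -A = -4/15, C = 3 - 7·A = 17/15
Result: (4/15)/(s - 7) - ((4/15)s - 17/15)/(s² + 11)


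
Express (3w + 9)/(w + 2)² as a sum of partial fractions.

(3w + 9) = α(w + 2) + β. At w = -2: β = 3·(-2) + 9 = 3. Coeff of w: α = 3
Result: 3/(w + 2) + 3/(w + 2)²


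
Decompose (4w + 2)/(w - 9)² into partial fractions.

(4w + 2) = A(w - 9) + B. At w = 9: B = 4·9 + 2 = 38. Coeff of w: A = 4
Result: 4/(w - 9) + 38/(w - 9)²


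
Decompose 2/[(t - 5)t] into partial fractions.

2/(t - 5)t = A/(t - 5) + B/t. A = 2/(5 - 0) = 2/5, B = 2/(0 - 5) = -2/5
Result: (2/5)/(t - 5) - (2/5)/t


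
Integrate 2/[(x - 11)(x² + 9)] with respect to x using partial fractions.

Cover-up at x=11: A = 2/(11²+9) = 1/65. Coeff matching: B = -1/65, C = -11/65. Decomposition: (1/65)/(x - 11) - ((1/65)x + 11/65)/(x² + 9). Integrate: linear → ln, quadratic → (1/2)ln + arctan: (1/65) ln|(x - 11)| - (1/130) ln(x² + 9) - (11/195) arctan(x/3) + C


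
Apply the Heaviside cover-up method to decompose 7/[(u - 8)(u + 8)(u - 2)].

Cover (u - 8), u=8: A = 7/[(8 + 8)(8 - 2)] = 7/96. Cover (u + 8), u=-8: B = 7/[(-8 - 8)(-8 - 2)] = 7/160. Cover (u - 2), u=2: C = 7/[(2 - 8)(2 + 8)] = -7/60.
Result: (7/96)/(u - 8) + (7/160)/(u + 8) - (7/60)/(u - 2)


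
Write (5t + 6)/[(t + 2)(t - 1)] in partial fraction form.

At t=-2: A = (5·(-2) + 6)/(-2 - 1) = 4/3. At t=1: B = (5·1 + 6)/(1 + 2) = 11/3
Result: (4/3)/(t + 2) + (11/3)/(t - 1)


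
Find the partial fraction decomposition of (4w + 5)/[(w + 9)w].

At w=-9: α = (4·(-9) + 5)/(-9 - 0) = 31/9. At w=0: β = (4·0 + 5)/(0 + 9) = 5/9
Result: (31/9)/(w + 9) + (5/9)/w


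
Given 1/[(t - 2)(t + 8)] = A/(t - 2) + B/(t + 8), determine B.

Cover-up at t = -8: B = 1/(-8 - 2) = -1/10


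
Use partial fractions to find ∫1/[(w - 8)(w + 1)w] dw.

Cover-up: A = 1/72, B = 1/9, C = -1/8. Decomposition: (1/72)/(w - 8) + (1/9)/(w + 1) - (1/8)/w. Integrate each term: (1/72) ln|(w - 8)| + (1/9) ln|(w + 1)| - (1/8) ln|w| + C


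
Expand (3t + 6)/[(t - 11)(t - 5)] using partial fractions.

At t=11: P = (3·11 + 6)/(11 - 5) = 13/2. At t=5: Q = (3·5 + 6)/(5 - 11) = -7/2
Result: (13/2)/(t - 11) - (7/2)/(t - 5)


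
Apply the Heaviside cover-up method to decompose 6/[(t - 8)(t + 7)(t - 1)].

Cover (t - 8), t=8: P = 6/[(8 + 7)(8 - 1)] = 2/35. Cover (t + 7), t=-7: Q = 6/[(-7 - 8)(-7 - 1)] = 1/20. Cover (t - 1), t=1: R = 6/[(1 - 8)(1 + 7)] = -3/28.
Result: (2/35)/(t - 8) + (1/20)/(t + 7) - (3/28)/(t - 1)


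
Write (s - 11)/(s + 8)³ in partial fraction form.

(s - 11) = α(s + 8)² + β(s + 8) + γ. At s = -8: γ = 1·(-8) - 11 = -19. Coefficients: α = 0, β = 1
Result: 1/(s + 8)² - 19/(s + 8)³


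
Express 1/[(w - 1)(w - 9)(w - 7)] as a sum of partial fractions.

Using cover-up method: P = 1/48, Q = 1/16, R = -1/12
Result: (1/48)/(w - 1) + (1/16)/(w - 9) - (1/12)/(w - 7)


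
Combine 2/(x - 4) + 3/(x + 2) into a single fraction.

Common denominator (x - 4)(x + 2). Numerator: 2(x + 2) + 3(x - 4) = (2x + 4) + (3x - 12) = 5x - 8
Result: (5x - 8)/[(x - 4)(x + 2)]


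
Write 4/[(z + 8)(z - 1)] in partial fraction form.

4/(z + 8)(z - 1) = α/(z + 8) + β/(z - 1). α = 4/(-8 - 1) = -4/9, β = 4/(1 + 8) = 4/9
Result: (-4/9)/(z + 8) + (4/9)/(z - 1)


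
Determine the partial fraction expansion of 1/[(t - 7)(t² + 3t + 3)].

Cover-up at t = 7: α = 1/(7² + 3·7 + 3) = 1/73. Then β = -α = -1/73, γ = -α·(3 + 7) = -10/73
Result: (1/73)/(t - 7) - ((1/73)t + 10/73)/(t² + 3t + 3)


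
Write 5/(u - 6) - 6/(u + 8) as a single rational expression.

Common denominator (u - 6)(u + 8). Numerator: 5(u + 8) - 6(u - 6) = (5u + 40) - (6u - 36) = -u + 76
Result: (-u + 76)/[(u - 6)(u + 8)]


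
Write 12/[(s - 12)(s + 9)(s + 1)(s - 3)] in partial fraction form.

Using Heaviside cover-up: (4/819)/(s - 12) - (1/168)/(s + 9) + (3/104)/(s + 1) - (1/36)/(s - 3)


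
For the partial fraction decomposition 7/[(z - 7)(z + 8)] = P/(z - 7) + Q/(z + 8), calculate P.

Cover-up at z = 7: P = 7/(7 + 8) = 7/15


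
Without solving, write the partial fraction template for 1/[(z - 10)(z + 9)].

Distinct linear factors: A/(z - 10) + B/(z + 9)


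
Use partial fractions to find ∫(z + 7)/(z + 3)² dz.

Decompose: P = 1, Q = 1·(-3) + 7 = 4, so (z + 7)/(z + 3)² = 1/(z + 3) + 4/(z + 3)². Integrate: ∫ P/(z + 3) dz = ln|(z + 3)|; ∫ Q/(z + 3)² dz = -4/(z + 3). Sum: ln|(z + 3)| - 4/(z + 3) + C


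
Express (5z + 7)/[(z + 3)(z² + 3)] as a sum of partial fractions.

At z=-3: α = (5·(-3) + 7)/((-3)² + 3) = -2/3. β = -α = 2/3, γ = 5 - (-3)·α = 3
Result: (-2/3)/(z + 3) + ((2/3)z + 3)/(z² + 3)


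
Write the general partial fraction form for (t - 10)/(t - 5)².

Repeated linear factor: α/(t - 5) + β/(t - 5)²


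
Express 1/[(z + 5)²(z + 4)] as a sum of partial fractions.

Cover-up at z=-4: C = 1/(-4 + 5)² = 1. Cover-up at z=-5: B = 1/(-5 + 4) = -1. Comparing z² coeff: A = -C = -1
Result: -1/(z + 5) - 1/(z + 5)² + 1/(z + 4)


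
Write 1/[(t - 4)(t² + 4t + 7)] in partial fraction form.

Cover-up at t = 4: A = 1/(4² + 4·4 + 7) = 1/39. Then B = -A = -1/39, C = -A·(4 + 4) = -8/39
Result: (1/39)/(t - 4) - ((1/39)t + 8/39)/(t² + 4t + 7)


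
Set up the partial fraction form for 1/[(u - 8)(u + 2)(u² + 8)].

Two linear + quadratic: P/(u - 8) + Q/(u + 2) + (Ru + S)/(u² + 8)


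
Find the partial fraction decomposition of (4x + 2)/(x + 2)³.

(4x + 2) = α(x + 2)² + β(x + 2) + γ. At x = -2: γ = 4·(-2) + 2 = -6. Coefficients: α = 0, β = 4
Result: 4/(x + 2)² - 6/(x + 2)³


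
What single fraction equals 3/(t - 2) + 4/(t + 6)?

Common denominator (t - 2)(t + 6). Numerator: 3(t + 6) + 4(t - 2) = (3t + 18) + (4t - 8) = 7t + 10
Result: (7t + 10)/[(t - 2)(t + 6)]


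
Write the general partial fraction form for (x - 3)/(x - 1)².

Repeated linear factor: P/(x - 1) + Q/(x - 1)²


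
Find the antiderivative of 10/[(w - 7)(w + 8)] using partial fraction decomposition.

Decompose: 10/[(w - 7)(w + 8)] = (2/3)/(w - 7) - (2/3)/(w + 8). Integrate each term: (2/3) ln|(w - 7)| - (2/3) ln|(w + 8)| + C


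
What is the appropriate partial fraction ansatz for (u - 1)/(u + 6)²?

Repeated linear factor: A/(u + 6) + B/(u + 6)²


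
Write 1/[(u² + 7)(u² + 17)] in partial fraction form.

Coefficient matching gives A = C = 0, B = 1/(17-7) = 1/10, D = -B = -1/10
Result: (1/10)/(u² + 7) - (1/10)/(u² + 17)


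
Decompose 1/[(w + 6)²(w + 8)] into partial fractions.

Cover-up at w=-8: R = 1/(-8 + 6)² = 1/4. Cover-up at w=-6: Q = 1/(-6 + 8) = 1/2. Comparing w² coeff: P = -R = -1/4
Result: (-1/4)/(w + 6) + (1/2)/(w + 6)² + (1/4)/(w + 8)


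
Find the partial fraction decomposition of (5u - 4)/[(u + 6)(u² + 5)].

At u=-6: P = (5·(-6) - 4)/((-6)² + 5) = -34/41. Q = -P = 34/41, R = 5 - (-6)·P = 1/41
Result: (-34/41)/(u + 6) + ((34/41)u + 1/41)/(u² + 5)


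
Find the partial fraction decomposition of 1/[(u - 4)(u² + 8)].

Cover-up at u = 4: A = 1/(4² + 8) = 1/24. Then B = -A = -1/24, C = -A·(0 + 4) = -1/6
Result: (1/24)/(u - 4) - ((1/24)u + 1/6)/(u² + 8)


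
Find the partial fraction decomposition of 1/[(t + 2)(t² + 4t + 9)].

Cover-up at t = -2: A = 1/((-2)² + 4·(-2) + 9) = 1/5. Then B = -A = -1/5, C = -A·(4 - 2) = -2/5
Result: (1/5)/(t + 2) - ((1/5)t + 2/5)/(t² + 4t + 9)


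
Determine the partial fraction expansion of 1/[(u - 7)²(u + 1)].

Cover-up at u=-1: C = 1/(-1 - 7)² = 1/64. Cover-up at u=7: B = 1/(7 + 1) = 1/8. Comparing u² coeff: A = -C = -1/64
Result: (-1/64)/(u - 7) + (1/8)/(u - 7)² + (1/64)/(u + 1)


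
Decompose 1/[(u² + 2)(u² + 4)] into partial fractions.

Coefficient matching gives A = C = 0, B = 1/(4-2) = 1/2, D = -B = -1/2
Result: (1/2)/(u² + 2) - (1/2)/(u² + 4)


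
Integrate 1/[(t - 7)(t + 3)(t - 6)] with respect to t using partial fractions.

Cover-up: A = 1/10, B = 1/90, C = -1/9. Decomposition: (1/10)/(t - 7) + (1/90)/(t + 3) - (1/9)/(t - 6). Integrate each term: (1/10) ln|(t - 7)| + (1/90) ln|(t + 3)| - (1/9) ln|(t - 6)| + C


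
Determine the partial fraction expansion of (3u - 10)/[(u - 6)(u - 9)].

At u=6: α = (3·6 - 10)/(6 - 9) = -8/3. At u=9: β = (3·9 - 10)/(9 - 6) = 17/3
Result: (-8/3)/(u - 6) + (17/3)/(u - 9)


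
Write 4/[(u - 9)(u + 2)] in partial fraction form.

4/(u - 9)(u + 2) = A/(u - 9) + B/(u + 2). A = 4/(9 + 2) = 4/11, B = 4/(-2 - 9) = -4/11
Result: (4/11)/(u - 9) - (4/11)/(u + 2)


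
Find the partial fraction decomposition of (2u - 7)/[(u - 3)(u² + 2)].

At u=3: A = (2·3 - 7)/(3² + 2) = -1/11. B = -A = 1/11, C = 2 - 3·A = 25/11
Result: (-1/11)/(u - 3) + ((1/11)u + 25/11)/(u² + 2)


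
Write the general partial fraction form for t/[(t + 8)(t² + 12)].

Linear + irreducible quadratic: A/(t + 8) + (Bt + C)/(t² + 12)


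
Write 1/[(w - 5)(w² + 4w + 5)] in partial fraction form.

Cover-up at w = 5: P = 1/(5² + 4·5 + 5) = 1/50. Then Q = -P = -1/50, R = -P·(4 + 5) = -9/50
Result: (1/50)/(w - 5) - ((1/50)w + 9/50)/(w² + 4w + 5)


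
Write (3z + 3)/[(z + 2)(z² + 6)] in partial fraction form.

At z=-2: P = (3·(-2) + 3)/((-2)² + 6) = -3/10. Q = -P = 3/10, R = 3 - (-2)·P = 12/5
Result: (-3/10)/(z + 2) + ((3/10)z + 12/5)/(z² + 6)


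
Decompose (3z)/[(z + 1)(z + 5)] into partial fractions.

At z=-1: A = (3·(-1) + 0)/(-1 + 5) = -3/4. At z=-5: B = (3·(-5) + 0)/(-5 + 1) = 15/4
Result: (-3/4)/(z + 1) + (15/4)/(z + 5)


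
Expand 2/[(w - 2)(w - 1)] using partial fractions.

2/(w - 2)(w - 1) = α/(w - 2) + β/(w - 1). α = 2/(2 - 1) = 2, β = 2/(1 - 2) = -2
Result: 2/(w - 2) - 2/(w - 1)


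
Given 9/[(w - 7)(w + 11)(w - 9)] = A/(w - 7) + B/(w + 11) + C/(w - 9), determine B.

Cover-up at w = -11: B = 9/[(-11 - 7)(-11 - 9)] = 9/[(-18)(-20)] = 9/360 = 1/40


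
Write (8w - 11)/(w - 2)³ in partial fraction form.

(8w - 11) = P(w - 2)² + Q(w - 2) + R. At w = 2: R = 8·2 - 11 = 5. Coefficients: P = 0, Q = 8
Result: 8/(w - 2)² + 5/(w - 2)³


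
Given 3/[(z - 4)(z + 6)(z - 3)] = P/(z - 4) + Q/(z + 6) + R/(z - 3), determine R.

Cover-up at z = 3: R = 3/[(3 - 4)(3 + 6)] = 3/[(-1)(9)] = -3/9 = -1/3


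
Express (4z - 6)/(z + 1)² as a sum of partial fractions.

(4z - 6) = P(z + 1) + Q. At z = -1: Q = 4·(-1) - 6 = -10. Coeff of z: P = 4
Result: 4/(z + 1) - 10/(z + 1)²


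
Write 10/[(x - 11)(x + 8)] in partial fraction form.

10/(x - 11)(x + 8) = A/(x - 11) + B/(x + 8). A = 10/(11 + 8) = 10/19, B = 10/(-8 - 11) = -10/19
Result: (10/19)/(x - 11) - (10/19)/(x + 8)


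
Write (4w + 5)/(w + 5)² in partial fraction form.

(4w + 5) = A(w + 5) + B. At w = -5: B = 4·(-5) + 5 = -15. Coeff of w: A = 4
Result: 4/(w + 5) - 15/(w + 5)²


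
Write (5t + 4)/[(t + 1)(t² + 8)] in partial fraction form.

At t=-1: α = (5·(-1) + 4)/((-1)² + 8) = -1/9. β = -α = 1/9, γ = 5 - (-1)·α = 44/9
Result: (-1/9)/(t + 1) + ((1/9)t + 44/9)/(t² + 8)


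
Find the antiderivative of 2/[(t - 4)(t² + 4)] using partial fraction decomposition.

Cover-up at t=4: P = 2/(4²+4) = 1/10. Coeff matching: Q = -1/10, R = -2/5. Decomposition: (1/10)/(t - 4) - ((1/10)t + 2/5)/(t² + 4). Integrate: linear → ln, quadratic → (1/2)ln + arctan: (1/10) ln|(t - 4)| - (1/20) ln(t² + 4) - (1/5) arctan(t/2) + C


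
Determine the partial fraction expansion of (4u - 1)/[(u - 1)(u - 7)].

At u=1: P = (4·1 - 1)/(1 - 7) = -1/2. At u=7: Q = (4·7 - 1)/(7 - 1) = 9/2
Result: (-1/2)/(u - 1) + (9/2)/(u - 7)


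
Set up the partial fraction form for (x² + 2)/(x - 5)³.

Repeated linear factor (power 3): P/(x - 5) + Q/(x - 5)² + R/(x - 5)³


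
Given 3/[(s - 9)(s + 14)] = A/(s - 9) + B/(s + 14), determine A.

Cover-up at s = 9: A = 3/(9 + 14) = 3/23


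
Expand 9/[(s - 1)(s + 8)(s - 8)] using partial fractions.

Using cover-up method: A = -1/7, B = 1/16, C = 9/112
Result: (-1/7)/(s - 1) + (1/16)/(s + 8) + (9/112)/(s - 8)


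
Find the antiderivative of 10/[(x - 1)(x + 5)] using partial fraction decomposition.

Decompose: 10/[(x - 1)(x + 5)] = (5/3)/(x - 1) - (5/3)/(x + 5). Integrate each term: (5/3) ln|(x - 1)| - (5/3) ln|(x + 5)| + C


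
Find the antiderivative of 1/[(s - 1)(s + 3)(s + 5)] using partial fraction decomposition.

Cover-up: A = 1/24, B = -1/8, C = 1/12. Decomposition: (1/24)/(s - 1) - (1/8)/(s + 3) + (1/12)/(s + 5). Integrate each term: (1/24) ln|(s - 1)| - (1/8) ln|(s + 3)| + (1/12) ln|(s + 5)| + C


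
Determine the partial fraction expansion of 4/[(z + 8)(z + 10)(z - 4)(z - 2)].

Using Heaviside cover-up: (1/60)/(z + 8) - (1/84)/(z + 10) + (1/84)/(z - 4) - (1/60)/(z - 2)


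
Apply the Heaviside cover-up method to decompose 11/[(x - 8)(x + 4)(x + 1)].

Cover (x - 8), x=8: α = 11/[(8 + 4)(8 + 1)] = 11/108. Cover (x + 4), x=-4: β = 11/[(-4 - 8)(-4 + 1)] = 11/36. Cover (x + 1), x=-1: γ = 11/[(-1 - 8)(-1 + 4)] = -11/27.
Result: (11/108)/(x - 8) + (11/36)/(x + 4) - (11/27)/(x + 1)


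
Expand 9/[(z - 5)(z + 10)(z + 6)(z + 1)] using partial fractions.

Using Heaviside cover-up: (1/110)/(z - 5) - (1/60)/(z + 10) + (9/220)/(z + 6) - (1/30)/(z + 1)


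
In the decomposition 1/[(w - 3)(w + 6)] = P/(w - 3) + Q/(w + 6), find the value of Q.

Cover-up at w = -6: Q = 1/(-6 - 3) = -1/9


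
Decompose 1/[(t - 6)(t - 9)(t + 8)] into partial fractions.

Using cover-up method: A = -1/42, B = 1/51, C = 1/238
Result: (-1/42)/(t - 6) + (1/51)/(t - 9) + (1/238)/(t + 8)


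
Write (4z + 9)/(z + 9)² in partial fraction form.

(4z + 9) = α(z + 9) + β. At z = -9: β = 4·(-9) + 9 = -27. Coeff of z: α = 4
Result: 4/(z + 9) - 27/(z + 9)²


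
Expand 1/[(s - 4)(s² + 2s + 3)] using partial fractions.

Cover-up at s = 4: P = 1/(4² + 2·4 + 3) = 1/27. Then Q = -P = -1/27, R = -P·(2 + 4) = -2/9
Result: (1/27)/(s - 4) - ((1/27)s + 2/9)/(s² + 2s + 3)


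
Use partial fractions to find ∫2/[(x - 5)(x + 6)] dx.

Decompose: 2/[(x - 5)(x + 6)] = (2/11)/(x - 5) - (2/11)/(x + 6). Integrate each term: (2/11) ln|(x - 5)| - (2/11) ln|(x + 6)| + C


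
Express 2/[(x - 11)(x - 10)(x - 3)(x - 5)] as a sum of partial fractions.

Using Heaviside cover-up: (1/24)/(x - 11) - (2/35)/(x - 10) - (1/56)/(x - 3) + (1/30)/(x - 5)


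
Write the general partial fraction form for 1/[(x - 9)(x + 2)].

Distinct linear factors: α/(x - 9) + β/(x + 2)


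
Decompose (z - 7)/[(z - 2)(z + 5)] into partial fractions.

At z=2: A = (1·2 - 7)/(2 + 5) = -5/7. At z=-5: B = (1·(-5) - 7)/(-5 - 2) = 12/7
Result: (-5/7)/(z - 2) + (12/7)/(z + 5)


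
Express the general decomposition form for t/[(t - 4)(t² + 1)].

Linear + irreducible quadratic: P/(t - 4) + (Qt + R)/(t² + 1)


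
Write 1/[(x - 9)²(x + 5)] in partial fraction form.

Cover-up at x=-5: γ = 1/(-5 - 9)² = 1/196. Cover-up at x=9: β = 1/(9 + 5) = 1/14. Comparing x² coeff: α = -γ = -1/196
Result: (-1/196)/(x - 9) + (1/14)/(x - 9)² + (1/196)/(x + 5)


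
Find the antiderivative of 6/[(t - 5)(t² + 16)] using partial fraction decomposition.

Cover-up at t=5: P = 6/(5²+16) = 6/41. Coeff matching: Q = -6/41, R = -30/41. Decomposition: (6/41)/(t - 5) - ((6/41)t + 30/41)/(t² + 16). Integrate: linear → ln, quadratic → (1/2)ln + arctan: (6/41) ln|(t - 5)| - (3/41) ln(t² + 16) - (15/82) arctan(t/4) + C


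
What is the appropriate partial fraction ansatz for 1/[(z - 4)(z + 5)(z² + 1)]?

Two linear + quadratic: A/(z - 4) + B/(z + 5) + (Cz + D)/(z² + 1)


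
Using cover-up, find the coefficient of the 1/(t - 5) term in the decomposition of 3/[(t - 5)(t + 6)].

Cover (t - 5), set t=5: 3/((t + 6) at t=5) = 3/(11) = 3/11


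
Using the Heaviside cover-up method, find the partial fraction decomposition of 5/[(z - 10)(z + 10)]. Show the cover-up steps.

Cover (z - 10): set z=10, get P = 5/(10 + 10) = 1/4. Cover (z + 10): set z=-10, get Q = 5/(-10 - 10) = -1/4.
Result: (1/4)/(z - 10) - (1/4)/(z + 10)


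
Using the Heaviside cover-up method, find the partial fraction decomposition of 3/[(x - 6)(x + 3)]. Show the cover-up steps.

Cover (x - 6): set x=6, get α = 3/(6 + 3) = 1/3. Cover (x + 3): set x=-3, get β = 3/(-3 - 6) = -1/3.
Result: (1/3)/(x - 6) - (1/3)/(x + 3)


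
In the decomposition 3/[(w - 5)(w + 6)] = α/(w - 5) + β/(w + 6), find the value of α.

Cover-up at w = 5: α = 3/(5 + 6) = 3/11


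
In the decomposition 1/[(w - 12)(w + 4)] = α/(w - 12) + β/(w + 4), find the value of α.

Cover-up at w = 12: α = 1/(12 + 4) = 1/16


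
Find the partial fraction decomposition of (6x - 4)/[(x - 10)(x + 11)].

At x=10: α = (6·10 - 4)/(10 + 11) = 8/3. At x=-11: β = (6·(-11) - 4)/(-11 - 10) = 10/3
Result: (8/3)/(x - 10) + (10/3)/(x + 11)


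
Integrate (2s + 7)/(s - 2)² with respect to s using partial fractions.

Decompose: α = 2, β = 2·2 + 7 = 11, so (2s + 7)/(s - 2)² = 2/(s - 2) + 11/(s - 2)². Integrate: ∫ α/(s - 2) ds = 2 ln|(s - 2)|; ∫ β/(s - 2)² ds = -11/(s - 2). Sum: 2 ln|(s - 2)| - 11/(s - 2) + C


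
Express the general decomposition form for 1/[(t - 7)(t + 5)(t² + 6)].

Two linear + quadratic: α/(t - 7) + β/(t + 5) + (γt + δ)/(t² + 6)


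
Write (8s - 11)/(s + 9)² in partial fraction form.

(8s - 11) = P(s + 9) + Q. At s = -9: Q = 8·(-9) - 11 = -83. Coeff of s: P = 8
Result: 8/(s + 9) - 83/(s + 9)²


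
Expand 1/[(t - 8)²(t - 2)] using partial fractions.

Cover-up at t=2: C = 1/(2 - 8)² = 1/36. Cover-up at t=8: B = 1/(8 - 2) = 1/6. Comparing t² coeff: A = -C = -1/36
Result: (-1/36)/(t - 8) + (1/6)/(t - 8)² + (1/36)/(t - 2)


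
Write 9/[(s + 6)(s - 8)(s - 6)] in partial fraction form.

Using cover-up method: α = 3/56, β = 9/28, γ = -3/8
Result: (3/56)/(s + 6) + (9/28)/(s - 8) - (3/8)/(s - 6)


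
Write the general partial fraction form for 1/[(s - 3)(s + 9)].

Distinct linear factors: A/(s - 3) + B/(s + 9)


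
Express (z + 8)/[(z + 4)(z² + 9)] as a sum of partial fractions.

At z=-4: P = (1·(-4) + 8)/((-4)² + 9) = 4/25. Q = -P = -4/25, R = 1 - (-4)·P = 41/25
Result: (4/25)/(z + 4) - ((4/25)z - 41/25)/(z² + 9)


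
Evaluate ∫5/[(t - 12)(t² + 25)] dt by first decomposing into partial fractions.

Cover-up at t=12: A = 5/(12²+25) = 5/169. Coeff matching: B = -5/169, C = -60/169. Decomposition: (5/169)/(t - 12) - ((5/169)t + 60/169)/(t² + 25). Integrate: linear → ln, quadratic → (1/2)ln + arctan: (5/169) ln|(t - 12)| - (5/338) ln(t² + 25) - (12/169) arctan(t/5) + C


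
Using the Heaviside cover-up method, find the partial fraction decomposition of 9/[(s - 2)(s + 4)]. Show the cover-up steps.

Cover (s - 2): set s=2, get P = 9/(2 + 4) = 3/2. Cover (s + 4): set s=-4, get Q = 9/(-4 - 2) = -3/2.
Result: (3/2)/(s - 2) - (3/2)/(s + 4)


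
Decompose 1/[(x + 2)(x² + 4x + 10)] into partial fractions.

Cover-up at x = -2: α = 1/((-2)² + 4·(-2) + 10) = 1/6. Then β = -α = -1/6, γ = -α·(4 - 2) = -1/3
Result: (1/6)/(x + 2) - ((1/6)x + 1/3)/(x² + 4x + 10)


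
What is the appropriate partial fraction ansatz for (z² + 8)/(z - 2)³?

Repeated linear factor (power 3): P/(z - 2) + Q/(z - 2)² + R/(z - 2)³


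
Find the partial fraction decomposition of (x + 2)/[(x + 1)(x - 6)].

At x=-1: P = (1·(-1) + 2)/(-1 - 6) = -1/7. At x=6: Q = (1·6 + 2)/(6 + 1) = 8/7
Result: (-1/7)/(x + 1) + (8/7)/(x - 6)


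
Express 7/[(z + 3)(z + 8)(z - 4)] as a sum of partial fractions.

Using cover-up method: α = -1/5, β = 7/60, γ = 1/12
Result: (-1/5)/(z + 3) + (7/60)/(z + 8) + (1/12)/(z - 4)


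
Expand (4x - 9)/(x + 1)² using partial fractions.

(4x - 9) = P(x + 1) + Q. At x = -1: Q = 4·(-1) - 9 = -13. Coeff of x: P = 4
Result: 4/(x + 1) - 13/(x + 1)²


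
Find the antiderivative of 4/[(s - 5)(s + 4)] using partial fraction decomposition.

Decompose: 4/[(s - 5)(s + 4)] = (4/9)/(s - 5) - (4/9)/(s + 4). Integrate each term: (4/9) ln|(s - 5)| - (4/9) ln|(s + 4)| + C


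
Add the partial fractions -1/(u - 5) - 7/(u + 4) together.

Common denominator (u - 5)(u + 4). Numerator: -1(u + 4) - 7(u - 5) = (-u - 4) - (7u - 35) = -8u + 31
Result: (-8u + 31)/[(u - 5)(u + 4)]


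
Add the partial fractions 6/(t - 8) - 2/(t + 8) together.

Common denominator (t - 8)(t + 8). Numerator: 6(t + 8) - 2(t - 8) = (6t + 48) - (2t - 16) = 4t + 64
Result: (4t + 64)/[(t - 8)(t + 8)]


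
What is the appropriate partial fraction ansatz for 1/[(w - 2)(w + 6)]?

Distinct linear factors: α/(w - 2) + β/(w + 6)


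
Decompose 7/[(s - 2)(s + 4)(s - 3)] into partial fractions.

Using cover-up method: P = -7/6, Q = 1/6, R = 1
Result: (-7/6)/(s - 2) + (1/6)/(s + 4) + 1/(s - 3)


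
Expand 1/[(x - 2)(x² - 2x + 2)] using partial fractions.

Cover-up at x = 2: P = 1/(2² - 2·2 + 2) = 1/2. Then Q = -P = -1/2, R = -P·(-2 + 2) = 0
Result: (1/2)/(x - 2) - ((1/2)x)/(x² - 2x + 2)


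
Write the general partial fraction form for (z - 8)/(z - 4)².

Repeated linear factor: A/(z - 4) + B/(z - 4)²


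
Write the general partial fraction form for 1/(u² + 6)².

Repeated quadratic factor: (αu + β)/(u² + 6) + (γu + δ)/(u² + 6)²


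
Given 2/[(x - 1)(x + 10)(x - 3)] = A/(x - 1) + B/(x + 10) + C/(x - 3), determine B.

Cover-up at x = -10: B = 2/[(-10 - 1)(-10 - 3)] = 2/[(-11)(-13)] = 2/143


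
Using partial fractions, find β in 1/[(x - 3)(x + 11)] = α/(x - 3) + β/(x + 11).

Cover-up at x = -11: β = 1/(-11 - 3) = -1/14


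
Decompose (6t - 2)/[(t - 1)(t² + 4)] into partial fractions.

At t=1: P = (6·1 - 2)/(1² + 4) = 4/5. Q = -P = -4/5, R = 6 - 1·P = 26/5
Result: (4/5)/(t - 1) - ((4/5)t - 26/5)/(t² + 4)


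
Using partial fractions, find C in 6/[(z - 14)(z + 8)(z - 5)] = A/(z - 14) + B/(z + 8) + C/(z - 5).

Cover-up at z = 5: C = 6/[(5 - 14)(5 + 8)] = 6/[(-9)(13)] = -6/117 = -2/39


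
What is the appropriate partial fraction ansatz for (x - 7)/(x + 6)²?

Repeated linear factor: P/(x + 6) + Q/(x + 6)²


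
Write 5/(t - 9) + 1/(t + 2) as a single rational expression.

Common denominator (t - 9)(t + 2). Numerator: 5(t + 2) + 1(t - 9) = (5t + 10) + (t - 9) = 6t + 1
Result: (6t + 1)/[(t - 9)(t + 2)]


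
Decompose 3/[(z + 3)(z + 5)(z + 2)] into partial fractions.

Using cover-up method: α = -3/2, β = 1/2, γ = 1
Result: (-3/2)/(z + 3) + (1/2)/(z + 5) + 1/(z + 2)


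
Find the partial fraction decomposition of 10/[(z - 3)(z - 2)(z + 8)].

Using cover-up method: α = 10/11, β = -1, γ = 1/11
Result: (10/11)/(z - 3) - 1/(z - 2) + (1/11)/(z + 8)


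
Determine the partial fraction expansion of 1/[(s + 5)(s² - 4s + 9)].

Cover-up at s = -5: α = 1/((-5)² - 4·(-5) + 9) = 1/54. Then β = -α = -1/54, γ = -α·(-4 - 5) = 1/6
Result: (1/54)/(s + 5) - ((1/54)s - 1/6)/(s² - 4s + 9)


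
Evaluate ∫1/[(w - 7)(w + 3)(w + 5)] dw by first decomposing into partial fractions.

Cover-up: α = 1/120, β = -1/20, γ = 1/24. Decomposition: (1/120)/(w - 7) - (1/20)/(w + 3) + (1/24)/(w + 5). Integrate each term: (1/120) ln|(w - 7)| - (1/20) ln|(w + 3)| + (1/24) ln|(w + 5)| + C


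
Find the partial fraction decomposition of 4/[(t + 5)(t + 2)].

4/(t + 5)(t + 2) = P/(t + 5) + Q/(t + 2). P = 4/(-5 + 2) = -4/3, Q = 4/(-2 + 5) = 4/3
Result: (-4/3)/(t + 5) + (4/3)/(t + 2)


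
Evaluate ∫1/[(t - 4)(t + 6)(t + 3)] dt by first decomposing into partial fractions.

Cover-up: A = 1/70, B = 1/30, C = -1/21. Decomposition: (1/70)/(t - 4) + (1/30)/(t + 6) - (1/21)/(t + 3). Integrate each term: (1/70) ln|(t - 4)| + (1/30) ln|(t + 6)| - (1/21) ln|(t + 3)| + C


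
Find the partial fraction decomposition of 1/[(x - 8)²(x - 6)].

Cover-up at x=6: R = 1/(6 - 8)² = 1/4. Cover-up at x=8: Q = 1/(8 - 6) = 1/2. Comparing x² coeff: P = -R = -1/4
Result: (-1/4)/(x - 8) + (1/2)/(x - 8)² + (1/4)/(x - 6)


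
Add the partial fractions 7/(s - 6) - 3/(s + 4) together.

Common denominator (s - 6)(s + 4). Numerator: 7(s + 4) - 3(s - 6) = (7s + 28) - (3s - 18) = 4s + 46
Result: (4s + 46)/[(s - 6)(s + 4)]


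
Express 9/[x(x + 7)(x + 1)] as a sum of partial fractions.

Using cover-up method: P = 9/7, Q = 3/14, R = -3/2
Result: (9/7)/x + (3/14)/(x + 7) - (3/2)/(x + 1)


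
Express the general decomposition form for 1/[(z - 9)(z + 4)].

Distinct linear factors: P/(z - 9) + Q/(z + 4)


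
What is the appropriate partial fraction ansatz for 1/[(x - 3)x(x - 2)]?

Three distinct linear factors: P/(x - 3) + Q/x + R/(x - 2)


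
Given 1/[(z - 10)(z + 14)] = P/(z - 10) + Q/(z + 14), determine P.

Cover-up at z = 10: P = 1/(10 + 14) = 1/24


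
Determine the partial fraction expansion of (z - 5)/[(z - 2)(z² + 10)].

At z=2: α = (1·2 - 5)/(2² + 10) = -3/14. β = -α = 3/14, γ = 1 - 2·α = 10/7
Result: (-3/14)/(z - 2) + ((3/14)z + 10/7)/(z² + 10)


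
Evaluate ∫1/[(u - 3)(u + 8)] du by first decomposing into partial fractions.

Decompose: 1/[(u - 3)(u + 8)] = (1/11)/(u - 3) - (1/11)/(u + 8). Integrate each term: (1/11) ln|(u - 3)| - (1/11) ln|(u + 8)| + C


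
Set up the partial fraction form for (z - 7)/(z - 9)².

Repeated linear factor: A/(z - 9) + B/(z - 9)²


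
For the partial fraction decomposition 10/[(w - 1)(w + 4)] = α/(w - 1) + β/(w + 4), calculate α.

Cover-up at w = 1: α = 10/(1 + 4) = 10/5 = 2


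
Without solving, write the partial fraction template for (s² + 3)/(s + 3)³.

Repeated linear factor (power 3): A/(s + 3) + B/(s + 3)² + C/(s + 3)³


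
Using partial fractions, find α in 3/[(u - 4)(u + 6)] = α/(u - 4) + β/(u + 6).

Cover-up at u = 4: α = 3/(4 + 6) = 3/10


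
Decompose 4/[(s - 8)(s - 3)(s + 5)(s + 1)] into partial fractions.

Using Heaviside cover-up: (4/585)/(s - 8) - (1/40)/(s - 3) - (1/104)/(s + 5) + (1/36)/(s + 1)


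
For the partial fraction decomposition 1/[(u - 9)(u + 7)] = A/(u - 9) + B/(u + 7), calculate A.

Cover-up at u = 9: A = 1/(9 + 7) = 1/16


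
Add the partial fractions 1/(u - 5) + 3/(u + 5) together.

Common denominator (u - 5)(u + 5). Numerator: 1(u + 5) + 3(u - 5) = (u + 5) + (3u - 15) = 4u - 10
Result: (4u - 10)/[(u - 5)(u + 5)]


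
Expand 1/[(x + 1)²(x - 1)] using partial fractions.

Cover-up at x=1: R = 1/(1 + 1)² = 1/4. Cover-up at x=-1: Q = 1/(-1 - 1) = -1/2. Comparing x² coeff: P = -R = -1/4
Result: (-1/4)/(x + 1) - (1/2)/(x + 1)² + (1/4)/(x - 1)


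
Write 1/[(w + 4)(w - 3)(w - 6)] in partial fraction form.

Using cover-up method: A = 1/70, B = -1/21, C = 1/30
Result: (1/70)/(w + 4) - (1/21)/(w - 3) + (1/30)/(w - 6)


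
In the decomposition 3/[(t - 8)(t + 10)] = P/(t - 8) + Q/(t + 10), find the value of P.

Cover-up at t = 8: P = 3/(8 + 10) = 3/18 = 1/6


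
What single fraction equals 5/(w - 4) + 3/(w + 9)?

Common denominator (w - 4)(w + 9). Numerator: 5(w + 9) + 3(w - 4) = (5w + 45) + (3w - 12) = 8w + 33
Result: (8w + 33)/[(w - 4)(w + 9)]


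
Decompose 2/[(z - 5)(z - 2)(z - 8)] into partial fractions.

Using cover-up method: P = -2/9, Q = 1/9, R = 1/9
Result: (-2/9)/(z - 5) + (1/9)/(z - 2) + (1/9)/(z - 8)


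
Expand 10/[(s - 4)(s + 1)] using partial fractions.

10/(s - 4)(s + 1) = P/(s - 4) + Q/(s + 1). P = 10/(4 + 1) = 2, Q = 10/(-1 - 4) = -2
Result: 2/(s - 4) - 2/(s + 1)
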